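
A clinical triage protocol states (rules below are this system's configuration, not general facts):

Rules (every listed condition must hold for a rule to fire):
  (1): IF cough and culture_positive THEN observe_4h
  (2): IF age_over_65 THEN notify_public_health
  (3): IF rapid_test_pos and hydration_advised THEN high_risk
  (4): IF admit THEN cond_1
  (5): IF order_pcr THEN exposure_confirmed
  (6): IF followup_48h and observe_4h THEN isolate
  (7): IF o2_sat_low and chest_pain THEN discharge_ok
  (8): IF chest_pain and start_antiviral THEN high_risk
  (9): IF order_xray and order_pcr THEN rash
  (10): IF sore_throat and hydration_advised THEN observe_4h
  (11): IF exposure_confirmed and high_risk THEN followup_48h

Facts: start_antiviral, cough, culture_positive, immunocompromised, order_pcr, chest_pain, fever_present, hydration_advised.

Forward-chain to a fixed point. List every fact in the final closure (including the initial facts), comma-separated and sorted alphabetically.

Round 1 — (1), (5), (8), derive observe_4h, exposure_confirmed, high_risk.
Round 2 — (11), derive followup_48h.
Round 3 — (6), derive isolate.

chest_pain, cough, culture_positive, exposure_confirmed, fever_present, followup_48h, high_risk, hydration_advised, immunocompromised, isolate, observe_4h, order_pcr, start_antiviral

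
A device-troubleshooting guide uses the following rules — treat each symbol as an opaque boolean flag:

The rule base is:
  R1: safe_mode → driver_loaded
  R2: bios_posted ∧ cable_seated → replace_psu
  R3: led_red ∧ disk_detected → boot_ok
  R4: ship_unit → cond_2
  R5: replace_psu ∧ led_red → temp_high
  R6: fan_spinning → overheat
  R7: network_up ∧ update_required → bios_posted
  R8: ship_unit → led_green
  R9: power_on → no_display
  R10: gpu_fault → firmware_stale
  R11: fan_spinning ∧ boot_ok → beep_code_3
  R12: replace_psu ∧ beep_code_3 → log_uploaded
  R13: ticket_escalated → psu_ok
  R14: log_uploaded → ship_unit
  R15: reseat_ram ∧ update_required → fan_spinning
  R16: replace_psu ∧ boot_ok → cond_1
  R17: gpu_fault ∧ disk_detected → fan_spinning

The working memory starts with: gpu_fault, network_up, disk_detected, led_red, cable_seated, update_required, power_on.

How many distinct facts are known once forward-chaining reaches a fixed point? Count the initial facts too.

21

Round 1: R3 [led_red ∧ disk_detected → boot_ok]; R7 [network_up ∧ update_required → bios_posted]; R9 [power_on → no_display]; R10 [gpu_fault → firmware_stale]; R17 [gpu_fault ∧ disk_detected → fan_spinning]. New: boot_ok, bios_posted, no_display, firmware_stale, fan_spinning.
Round 2: R2 [bios_posted ∧ cable_seated → replace_psu]; R6 [fan_spinning → overheat]; R11 [fan_spinning ∧ boot_ok → beep_code_3]. New: replace_psu, overheat, beep_code_3.
Round 3: R5 [replace_psu ∧ led_red → temp_high]; R12 [replace_psu ∧ beep_code_3 → log_uploaded]; R16 [replace_psu ∧ boot_ok → cond_1]. New: temp_high, log_uploaded, cond_1.
Round 4: R14 [log_uploaded → ship_unit]. New: ship_unit.
Round 5: R4 [ship_unit → cond_2]; R8 [ship_unit → led_green]. New: cond_2, led_green.
Closure: {beep_code_3, bios_posted, boot_ok, cable_seated, cond_1, cond_2, disk_detected, fan_spinning, firmware_stale, gpu_fault, led_green, led_red, log_uploaded, network_up, no_display, overheat, power_on, replace_psu, ship_unit, temp_high, update_required} — 21 facts.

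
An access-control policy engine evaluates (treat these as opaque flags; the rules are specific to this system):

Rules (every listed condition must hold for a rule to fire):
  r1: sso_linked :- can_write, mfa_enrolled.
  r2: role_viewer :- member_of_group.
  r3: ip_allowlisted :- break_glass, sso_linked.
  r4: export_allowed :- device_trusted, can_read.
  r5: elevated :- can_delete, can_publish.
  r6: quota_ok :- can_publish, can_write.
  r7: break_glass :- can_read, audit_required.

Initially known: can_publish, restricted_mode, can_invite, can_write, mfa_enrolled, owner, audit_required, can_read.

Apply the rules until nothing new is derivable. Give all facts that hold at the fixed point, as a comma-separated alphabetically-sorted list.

audit_required, break_glass, can_invite, can_publish, can_read, can_write, ip_allowlisted, mfa_enrolled, owner, quota_ok, restricted_mode, sso_linked

Round 1: r1 [sso_linked :- can_write, mfa_enrolled.]; r6 [quota_ok :- can_publish, can_write.]; r7 [break_glass :- can_read, audit_required.]. New: sso_linked, quota_ok, break_glass.
Round 2: r3 [ip_allowlisted :- break_glass, sso_linked.]. New: ip_allowlisted.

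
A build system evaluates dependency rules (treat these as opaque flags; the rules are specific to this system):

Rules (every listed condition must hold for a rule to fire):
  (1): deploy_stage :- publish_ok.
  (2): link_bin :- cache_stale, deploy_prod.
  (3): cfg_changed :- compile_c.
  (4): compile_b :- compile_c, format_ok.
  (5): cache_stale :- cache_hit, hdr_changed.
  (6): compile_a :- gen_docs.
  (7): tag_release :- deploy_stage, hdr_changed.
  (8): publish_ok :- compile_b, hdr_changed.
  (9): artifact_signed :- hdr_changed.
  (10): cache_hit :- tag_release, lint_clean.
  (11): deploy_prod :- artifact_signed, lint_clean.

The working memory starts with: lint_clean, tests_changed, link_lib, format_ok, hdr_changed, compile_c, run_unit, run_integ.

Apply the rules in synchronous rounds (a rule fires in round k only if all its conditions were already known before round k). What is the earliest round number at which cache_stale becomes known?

Round 1: (3) [cfg_changed :- compile_c.]; (4) [compile_b :- compile_c, format_ok.]; (9) [artifact_signed :- hdr_changed.]. New: cfg_changed, compile_b, artifact_signed.
Round 2: (8) [publish_ok :- compile_b, hdr_changed.]; (11) [deploy_prod :- artifact_signed, lint_clean.]. New: publish_ok, deploy_prod.
Round 3: (1) [deploy_stage :- publish_ok.]. New: deploy_stage.
Round 4: (7) [tag_release :- deploy_stage, hdr_changed.]. New: tag_release.
Round 5: (10) [cache_hit :- tag_release, lint_clean.]. New: cache_hit.
Round 6: (5) [cache_stale :- cache_hit, hdr_changed.]. New: cache_stale.
cache_stale first appears in round 6.

6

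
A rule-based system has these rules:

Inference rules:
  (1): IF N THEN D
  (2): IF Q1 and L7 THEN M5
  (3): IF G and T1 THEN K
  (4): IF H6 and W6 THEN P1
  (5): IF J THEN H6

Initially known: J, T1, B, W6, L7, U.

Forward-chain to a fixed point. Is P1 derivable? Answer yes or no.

[1] (5) [IF J THEN H6]. ⇒ new: H6.
[2] (4) [IF H6 and W6 THEN P1]. ⇒ new: P1.
P1 appears in round 2, so it is derivable.

yes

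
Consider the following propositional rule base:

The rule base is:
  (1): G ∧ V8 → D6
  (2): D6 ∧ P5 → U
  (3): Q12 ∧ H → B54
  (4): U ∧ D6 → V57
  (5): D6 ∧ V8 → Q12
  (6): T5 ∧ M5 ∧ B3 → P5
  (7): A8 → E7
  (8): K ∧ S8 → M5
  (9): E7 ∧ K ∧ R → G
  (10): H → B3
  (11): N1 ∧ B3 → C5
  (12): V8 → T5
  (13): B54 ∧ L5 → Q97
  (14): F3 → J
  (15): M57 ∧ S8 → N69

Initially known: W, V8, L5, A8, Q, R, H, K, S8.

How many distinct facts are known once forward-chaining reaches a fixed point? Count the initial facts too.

21

Round 1 fires (7), (8), (10), (12), giving E7, M5, B3, T5.
Round 2 fires (6), (9), giving P5, G.
Round 3 fires (1), giving D6.
Round 4 fires (2), (5), giving U, Q12.
Round 5 fires (3), (4), giving B54, V57.
Round 6 fires (13), giving Q97.
Closure: {A8, B3, B54, D6, E7, G, H, K, L5, M5, P5, Q, Q12, Q97, R, S8, T5, U, V57, V8, W} — 21 facts.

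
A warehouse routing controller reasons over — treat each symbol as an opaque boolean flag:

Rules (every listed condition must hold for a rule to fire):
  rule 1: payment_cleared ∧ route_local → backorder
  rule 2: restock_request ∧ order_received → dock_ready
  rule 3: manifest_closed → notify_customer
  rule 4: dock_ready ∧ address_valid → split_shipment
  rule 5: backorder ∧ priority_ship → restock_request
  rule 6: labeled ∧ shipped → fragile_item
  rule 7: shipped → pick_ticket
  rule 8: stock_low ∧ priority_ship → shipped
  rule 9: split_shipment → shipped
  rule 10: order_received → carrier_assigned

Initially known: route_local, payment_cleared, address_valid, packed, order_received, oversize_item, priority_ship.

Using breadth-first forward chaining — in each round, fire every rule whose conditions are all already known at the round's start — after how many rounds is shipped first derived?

5

Round 1 — rule 1, rule 10, derive backorder, carrier_assigned.
Round 2 — rule 5, derive restock_request.
Round 3 — rule 2, derive dock_ready.
Round 4 — rule 4, derive split_shipment.
Round 5 — rule 9, derive shipped.
shipped first appears in round 5.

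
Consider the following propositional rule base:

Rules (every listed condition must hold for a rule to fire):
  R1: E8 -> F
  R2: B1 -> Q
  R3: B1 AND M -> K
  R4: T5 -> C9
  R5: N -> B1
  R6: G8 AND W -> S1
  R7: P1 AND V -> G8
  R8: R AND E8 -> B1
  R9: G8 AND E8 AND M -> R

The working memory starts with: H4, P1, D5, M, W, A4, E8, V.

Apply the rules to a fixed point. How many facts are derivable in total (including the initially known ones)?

Round 1 — R1, R7, derive F, G8.
Round 2 — R6, R9, derive S1, R.
Round 3 — R8, derive B1.
Round 4 — R2, R3, derive Q, K.
Closure: {A4, B1, D5, E8, F, G8, H4, K, M, P1, Q, R, S1, V, W} — 15 facts.

15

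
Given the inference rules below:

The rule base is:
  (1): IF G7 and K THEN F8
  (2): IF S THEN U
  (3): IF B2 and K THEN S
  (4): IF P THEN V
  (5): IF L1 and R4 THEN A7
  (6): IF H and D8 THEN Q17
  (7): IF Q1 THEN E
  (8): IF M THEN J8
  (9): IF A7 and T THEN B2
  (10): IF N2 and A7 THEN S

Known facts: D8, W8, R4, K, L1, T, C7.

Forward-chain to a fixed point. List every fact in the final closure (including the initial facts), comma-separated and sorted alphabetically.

A7, B2, C7, D8, K, L1, R4, S, T, U, W8

Round 1: (5) [IF L1 and R4 THEN A7]. New: A7.
Round 2: (9) [IF A7 and T THEN B2]. New: B2.
Round 3: (3) [IF B2 and K THEN S]. New: S.
Round 4: (2) [IF S THEN U]. New: U.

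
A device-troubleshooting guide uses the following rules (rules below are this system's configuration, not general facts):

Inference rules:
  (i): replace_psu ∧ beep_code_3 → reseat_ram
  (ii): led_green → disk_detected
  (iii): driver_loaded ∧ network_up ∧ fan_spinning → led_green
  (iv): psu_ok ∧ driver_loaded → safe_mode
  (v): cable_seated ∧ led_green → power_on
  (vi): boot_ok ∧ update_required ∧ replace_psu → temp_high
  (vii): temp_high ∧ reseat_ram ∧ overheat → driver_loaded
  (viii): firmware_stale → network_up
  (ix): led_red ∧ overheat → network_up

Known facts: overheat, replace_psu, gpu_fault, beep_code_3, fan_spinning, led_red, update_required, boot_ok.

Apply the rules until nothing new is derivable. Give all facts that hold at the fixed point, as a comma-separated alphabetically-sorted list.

beep_code_3, boot_ok, disk_detected, driver_loaded, fan_spinning, gpu_fault, led_green, led_red, network_up, overheat, replace_psu, reseat_ram, temp_high, update_required

[1] (i) [replace_psu ∧ beep_code_3 → reseat_ram]; (vi) [boot_ok ∧ update_required ∧ replace_psu → temp_high]; (ix) [led_red ∧ overheat → network_up]. ⇒ new: reseat_ram, temp_high, network_up.
[2] (vii) [temp_high ∧ reseat_ram ∧ overheat → driver_loaded]. ⇒ new: driver_loaded.
[3] (iii) [driver_loaded ∧ network_up ∧ fan_spinning → led_green]. ⇒ new: led_green.
[4] (ii) [led_green → disk_detected]. ⇒ new: disk_detected.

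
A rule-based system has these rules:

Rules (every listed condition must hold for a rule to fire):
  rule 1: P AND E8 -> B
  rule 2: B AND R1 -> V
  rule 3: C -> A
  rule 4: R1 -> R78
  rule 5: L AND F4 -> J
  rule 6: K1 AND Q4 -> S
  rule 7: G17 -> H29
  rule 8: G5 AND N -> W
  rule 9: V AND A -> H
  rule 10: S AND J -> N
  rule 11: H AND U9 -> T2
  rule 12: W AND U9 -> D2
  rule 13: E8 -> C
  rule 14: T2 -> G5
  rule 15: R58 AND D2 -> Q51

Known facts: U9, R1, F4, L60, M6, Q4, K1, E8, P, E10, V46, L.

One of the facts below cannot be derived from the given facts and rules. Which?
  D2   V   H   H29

H29

Round 1: rule 1 [P AND E8 -> B]; rule 4 [R1 -> R78]; rule 5 [L AND F4 -> J]; rule 6 [K1 AND Q4 -> S]; rule 13 [E8 -> C]. New: B, R78, J, S, C.
Round 2: rule 2 [B AND R1 -> V]; rule 3 [C -> A]; rule 10 [S AND J -> N]. New: V, A, N.
Round 3: rule 9 [V AND A -> H]. New: H.
Round 4: rule 11 [H AND U9 -> T2]. New: T2.
Round 5: rule 14 [T2 -> G5]. New: G5.
Round 6: rule 8 [G5 AND N -> W]. New: W.
Round 7: rule 12 [W AND U9 -> D2]. New: D2.
Derived: H (round 3), V (round 2), D2 (round 7). H29 never appears in any round.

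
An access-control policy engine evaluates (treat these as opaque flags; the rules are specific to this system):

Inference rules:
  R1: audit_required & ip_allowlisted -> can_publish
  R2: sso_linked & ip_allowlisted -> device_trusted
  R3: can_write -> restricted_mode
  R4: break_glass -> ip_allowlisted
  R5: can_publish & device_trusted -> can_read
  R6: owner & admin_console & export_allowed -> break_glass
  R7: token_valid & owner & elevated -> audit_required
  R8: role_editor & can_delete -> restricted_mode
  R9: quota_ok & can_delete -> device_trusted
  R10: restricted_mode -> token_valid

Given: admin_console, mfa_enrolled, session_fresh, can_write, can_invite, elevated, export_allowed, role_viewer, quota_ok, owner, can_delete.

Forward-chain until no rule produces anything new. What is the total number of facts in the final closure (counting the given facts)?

19

Round 1: R3 [can_write -> restricted_mode]; R6 [owner & admin_console & export_allowed -> break_glass]; R9 [quota_ok & can_delete -> device_trusted]. Adds restricted_mode, break_glass, device_trusted.
Round 2: R4 [break_glass -> ip_allowlisted]; R10 [restricted_mode -> token_valid]. Adds ip_allowlisted, token_valid.
Round 3: R7 [token_valid & owner & elevated -> audit_required]. Adds audit_required.
Round 4: R1 [audit_required & ip_allowlisted -> can_publish]. Adds can_publish.
Round 5: R5 [can_publish & device_trusted -> can_read]. Adds can_read.
Closure: {admin_console, audit_required, break_glass, can_delete, can_invite, can_publish, can_read, can_write, device_trusted, elevated, export_allowed, ip_allowlisted, mfa_enrolled, owner, quota_ok, restricted_mode, role_viewer, session_fresh, token_valid} — 19 facts.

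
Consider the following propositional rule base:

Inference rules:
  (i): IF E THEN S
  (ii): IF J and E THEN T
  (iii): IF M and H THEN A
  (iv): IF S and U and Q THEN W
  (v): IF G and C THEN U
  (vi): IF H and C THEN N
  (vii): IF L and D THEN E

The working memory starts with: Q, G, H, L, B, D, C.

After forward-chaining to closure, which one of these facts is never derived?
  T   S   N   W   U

T

Round 1 — (v), (vi), (vii), derive U, N, E.
Round 2 — (i), derive S.
Round 3 — (iv), derive W.
Derived: W (round 3), U (round 1), N (round 1), S (round 2). T never appears in any round.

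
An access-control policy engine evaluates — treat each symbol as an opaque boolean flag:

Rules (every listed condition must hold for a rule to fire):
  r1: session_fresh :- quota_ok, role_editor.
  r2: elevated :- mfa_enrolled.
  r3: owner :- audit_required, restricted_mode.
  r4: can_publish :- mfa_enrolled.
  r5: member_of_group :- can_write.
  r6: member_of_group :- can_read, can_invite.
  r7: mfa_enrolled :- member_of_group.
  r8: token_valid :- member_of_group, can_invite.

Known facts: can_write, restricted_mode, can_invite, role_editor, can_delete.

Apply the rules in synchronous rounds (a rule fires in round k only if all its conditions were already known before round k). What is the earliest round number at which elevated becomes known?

Round 1: r5 [member_of_group :- can_write.]. Adds member_of_group.
Round 2: r7 [mfa_enrolled :- member_of_group.]; r8 [token_valid :- member_of_group, can_invite.]. Adds mfa_enrolled, token_valid.
Round 3: r2 [elevated :- mfa_enrolled.]; r4 [can_publish :- mfa_enrolled.]. Adds elevated, can_publish.
elevated first appears in round 3.

3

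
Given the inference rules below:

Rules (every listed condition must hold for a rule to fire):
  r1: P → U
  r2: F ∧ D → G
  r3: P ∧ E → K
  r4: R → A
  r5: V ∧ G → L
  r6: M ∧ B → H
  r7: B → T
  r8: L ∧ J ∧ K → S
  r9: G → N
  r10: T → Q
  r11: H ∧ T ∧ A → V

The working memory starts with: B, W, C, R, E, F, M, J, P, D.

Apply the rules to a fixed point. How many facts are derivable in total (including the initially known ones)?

Round 1: r1 [P → U]; r2 [F ∧ D → G]; r3 [P ∧ E → K]; r4 [R → A]; r6 [M ∧ B → H]; r7 [B → T]. New: U, G, K, A, H, T.
Round 2: r9 [G → N]; r10 [T → Q]; r11 [H ∧ T ∧ A → V]. New: N, Q, V.
Round 3: r5 [V ∧ G → L]. New: L.
Round 4: r8 [L ∧ J ∧ K → S]. New: S.
Closure: {A, B, C, D, E, F, G, H, J, K, L, M, N, P, Q, R, S, T, U, V, W} — 21 facts.

21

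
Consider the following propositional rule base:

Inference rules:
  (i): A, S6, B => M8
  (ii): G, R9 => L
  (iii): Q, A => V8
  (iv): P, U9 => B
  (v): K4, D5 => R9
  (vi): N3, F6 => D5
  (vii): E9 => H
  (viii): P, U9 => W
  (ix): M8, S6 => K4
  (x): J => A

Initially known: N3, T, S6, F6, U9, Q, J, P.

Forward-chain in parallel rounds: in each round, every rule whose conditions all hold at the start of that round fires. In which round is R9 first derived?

4

Round 1: (iv) [P, U9 => B]; (vi) [N3, F6 => D5]; (viii) [P, U9 => W]; (x) [J => A]. Adds B, D5, W, A.
Round 2: (i) [A, S6, B => M8]; (iii) [Q, A => V8]. Adds M8, V8.
Round 3: (ix) [M8, S6 => K4]. Adds K4.
Round 4: (v) [K4, D5 => R9]. Adds R9.
R9 first appears in round 4.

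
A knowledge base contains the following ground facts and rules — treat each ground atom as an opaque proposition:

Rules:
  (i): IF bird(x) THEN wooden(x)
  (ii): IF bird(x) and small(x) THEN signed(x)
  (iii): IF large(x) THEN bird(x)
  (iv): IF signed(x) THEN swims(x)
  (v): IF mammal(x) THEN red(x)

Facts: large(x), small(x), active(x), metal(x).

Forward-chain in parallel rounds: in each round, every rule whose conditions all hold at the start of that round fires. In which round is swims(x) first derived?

Round 1: (iii) [IF large(x) THEN bird(x)]. Adds bird(x).
Round 2: (i) [IF bird(x) THEN wooden(x)]; (ii) [IF bird(x) and small(x) THEN signed(x)]. Adds wooden(x), signed(x).
Round 3: (iv) [IF signed(x) THEN swims(x)]. Adds swims(x).
swims(x) first appears in round 3.

3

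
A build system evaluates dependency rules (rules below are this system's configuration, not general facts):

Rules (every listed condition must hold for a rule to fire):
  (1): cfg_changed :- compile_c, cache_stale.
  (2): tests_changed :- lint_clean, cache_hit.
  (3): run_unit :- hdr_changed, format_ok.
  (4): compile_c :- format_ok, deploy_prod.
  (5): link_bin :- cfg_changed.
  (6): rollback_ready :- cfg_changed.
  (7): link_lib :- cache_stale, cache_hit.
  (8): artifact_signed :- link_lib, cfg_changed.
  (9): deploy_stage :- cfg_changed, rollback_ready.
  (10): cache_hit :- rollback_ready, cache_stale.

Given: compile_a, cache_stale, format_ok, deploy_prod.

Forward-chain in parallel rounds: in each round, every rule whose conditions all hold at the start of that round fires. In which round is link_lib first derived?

Round 1: (4) [compile_c :- format_ok, deploy_prod.]. Adds compile_c.
Round 2: (1) [cfg_changed :- compile_c, cache_stale.]. Adds cfg_changed.
Round 3: (5) [link_bin :- cfg_changed.]; (6) [rollback_ready :- cfg_changed.]. Adds link_bin, rollback_ready.
Round 4: (9) [deploy_stage :- cfg_changed, rollback_ready.]; (10) [cache_hit :- rollback_ready, cache_stale.]. Adds deploy_stage, cache_hit.
Round 5: (7) [link_lib :- cache_stale, cache_hit.]. Adds link_lib.
link_lib first appears in round 5.

5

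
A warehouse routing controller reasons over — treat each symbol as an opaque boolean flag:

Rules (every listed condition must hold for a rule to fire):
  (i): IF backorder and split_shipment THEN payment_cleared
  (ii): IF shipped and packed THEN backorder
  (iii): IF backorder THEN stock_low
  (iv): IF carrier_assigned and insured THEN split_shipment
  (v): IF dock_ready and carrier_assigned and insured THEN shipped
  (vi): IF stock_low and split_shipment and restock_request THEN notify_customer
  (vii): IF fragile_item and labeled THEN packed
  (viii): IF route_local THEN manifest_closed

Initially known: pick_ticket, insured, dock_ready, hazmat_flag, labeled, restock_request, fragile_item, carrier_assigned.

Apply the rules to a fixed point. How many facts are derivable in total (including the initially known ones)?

Round 1 fires (iv), (v), (vii), giving split_shipment, shipped, packed.
Round 2 fires (ii), giving backorder.
Round 3 fires (i), (iii), giving payment_cleared, stock_low.
Round 4 fires (vi), giving notify_customer.
Closure: {backorder, carrier_assigned, dock_ready, fragile_item, hazmat_flag, insured, labeled, notify_customer, packed, payment_cleared, pick_ticket, restock_request, shipped, split_shipment, stock_low} — 15 facts.

15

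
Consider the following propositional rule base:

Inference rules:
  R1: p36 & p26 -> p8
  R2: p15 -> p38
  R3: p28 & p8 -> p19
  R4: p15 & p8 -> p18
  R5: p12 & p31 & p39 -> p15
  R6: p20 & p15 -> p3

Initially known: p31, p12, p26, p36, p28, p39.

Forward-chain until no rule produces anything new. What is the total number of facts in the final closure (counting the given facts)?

11

Round 1: R1 [p36 & p26 -> p8]; R5 [p12 & p31 & p39 -> p15]. New: p8, p15.
Round 2: R2 [p15 -> p38]; R3 [p28 & p8 -> p19]; R4 [p15 & p8 -> p18]. New: p38, p19, p18.
Closure: {p12, p15, p18, p19, p26, p28, p31, p36, p38, p39, p8} — 11 facts.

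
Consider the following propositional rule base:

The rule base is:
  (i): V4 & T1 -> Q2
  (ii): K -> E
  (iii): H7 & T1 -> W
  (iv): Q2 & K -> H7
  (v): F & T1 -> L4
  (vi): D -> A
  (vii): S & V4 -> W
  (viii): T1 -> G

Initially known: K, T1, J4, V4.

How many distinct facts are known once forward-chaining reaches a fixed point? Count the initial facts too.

9

[1] (i) [V4 & T1 -> Q2]; (ii) [K -> E]; (viii) [T1 -> G]. ⇒ new: Q2, E, G.
[2] (iv) [Q2 & K -> H7]. ⇒ new: H7.
[3] (iii) [H7 & T1 -> W]. ⇒ new: W.
Closure: {E, G, H7, J4, K, Q2, T1, V4, W} — 9 facts.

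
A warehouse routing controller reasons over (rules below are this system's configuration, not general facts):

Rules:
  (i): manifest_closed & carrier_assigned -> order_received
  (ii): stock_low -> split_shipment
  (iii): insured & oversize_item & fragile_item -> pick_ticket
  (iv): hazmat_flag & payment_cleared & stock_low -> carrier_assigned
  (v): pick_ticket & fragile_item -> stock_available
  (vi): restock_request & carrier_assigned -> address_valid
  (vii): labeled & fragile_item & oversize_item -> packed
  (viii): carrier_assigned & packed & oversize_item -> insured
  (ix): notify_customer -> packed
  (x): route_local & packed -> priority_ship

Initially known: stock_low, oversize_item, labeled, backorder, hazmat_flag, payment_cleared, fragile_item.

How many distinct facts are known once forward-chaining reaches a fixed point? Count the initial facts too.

Round 1 fires (ii), (iv), (vii), giving split_shipment, carrier_assigned, packed.
Round 2 fires (viii), giving insured.
Round 3 fires (iii), giving pick_ticket.
Round 4 fires (v), giving stock_available.
Closure: {backorder, carrier_assigned, fragile_item, hazmat_flag, insured, labeled, oversize_item, packed, payment_cleared, pick_ticket, split_shipment, stock_available, stock_low} — 13 facts.

13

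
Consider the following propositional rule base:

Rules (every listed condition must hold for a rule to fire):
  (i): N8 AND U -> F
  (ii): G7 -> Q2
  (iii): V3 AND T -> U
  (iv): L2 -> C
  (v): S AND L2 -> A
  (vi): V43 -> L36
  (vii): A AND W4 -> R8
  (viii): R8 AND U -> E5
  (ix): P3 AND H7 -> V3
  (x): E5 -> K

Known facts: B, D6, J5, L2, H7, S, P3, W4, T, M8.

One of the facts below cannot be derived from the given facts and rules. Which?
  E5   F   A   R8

F

Round 1 — (iv), (v), (ix), derive C, A, V3.
Round 2 — (iii), (vii), derive U, R8.
Round 3 — (viii), derive E5.
Round 4 — (x), derive K.
Derived: E5 (round 3), R8 (round 2), A (round 1). F never appears in any round.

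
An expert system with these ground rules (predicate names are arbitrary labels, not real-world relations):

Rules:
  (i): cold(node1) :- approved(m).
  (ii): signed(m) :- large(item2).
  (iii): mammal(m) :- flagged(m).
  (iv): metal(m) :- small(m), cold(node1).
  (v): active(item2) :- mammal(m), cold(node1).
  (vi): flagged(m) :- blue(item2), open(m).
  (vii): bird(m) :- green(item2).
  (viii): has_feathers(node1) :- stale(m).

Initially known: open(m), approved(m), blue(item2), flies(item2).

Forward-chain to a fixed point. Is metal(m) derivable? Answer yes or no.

Round 1 — (i), (vi), derive cold(node1), flagged(m).
Round 2 — (iii), derive mammal(m).
Round 3 — (v), derive active(item2).
Fixed point reached. metal(m) is concluded only by (iv); (iv) needs small(m) (never derived).

no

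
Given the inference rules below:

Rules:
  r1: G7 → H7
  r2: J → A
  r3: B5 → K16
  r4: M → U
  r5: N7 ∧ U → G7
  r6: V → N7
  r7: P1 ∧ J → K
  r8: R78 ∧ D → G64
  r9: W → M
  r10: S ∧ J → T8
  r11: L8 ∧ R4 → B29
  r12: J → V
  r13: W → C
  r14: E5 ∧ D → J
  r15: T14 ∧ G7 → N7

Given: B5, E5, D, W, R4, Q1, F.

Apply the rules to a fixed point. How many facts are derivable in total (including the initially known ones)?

17

Round 1 fires r3, r9, r13, r14, giving K16, M, C, J.
Round 2 fires r2, r4, r12, giving A, U, V.
Round 3 fires r6, giving N7.
Round 4 fires r5, giving G7.
Round 5 fires r1, giving H7.
Closure: {A, B5, C, D, E5, F, G7, H7, J, K16, M, N7, Q1, R4, U, V, W} — 17 facts.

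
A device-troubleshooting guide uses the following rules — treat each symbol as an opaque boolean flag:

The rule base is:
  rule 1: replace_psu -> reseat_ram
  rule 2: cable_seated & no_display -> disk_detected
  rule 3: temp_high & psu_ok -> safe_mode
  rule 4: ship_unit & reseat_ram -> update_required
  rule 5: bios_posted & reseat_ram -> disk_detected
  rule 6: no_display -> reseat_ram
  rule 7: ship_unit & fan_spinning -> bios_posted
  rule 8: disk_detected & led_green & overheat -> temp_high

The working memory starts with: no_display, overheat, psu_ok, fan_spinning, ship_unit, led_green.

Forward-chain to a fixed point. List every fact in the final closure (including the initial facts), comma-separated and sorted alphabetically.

Round 1 fires rule 6, rule 7, giving reseat_ram, bios_posted.
Round 2 fires rule 4, rule 5, giving update_required, disk_detected.
Round 3 fires rule 8, giving temp_high.
Round 4 fires rule 3, giving safe_mode.

bios_posted, disk_detected, fan_spinning, led_green, no_display, overheat, psu_ok, reseat_ram, safe_mode, ship_unit, temp_high, update_required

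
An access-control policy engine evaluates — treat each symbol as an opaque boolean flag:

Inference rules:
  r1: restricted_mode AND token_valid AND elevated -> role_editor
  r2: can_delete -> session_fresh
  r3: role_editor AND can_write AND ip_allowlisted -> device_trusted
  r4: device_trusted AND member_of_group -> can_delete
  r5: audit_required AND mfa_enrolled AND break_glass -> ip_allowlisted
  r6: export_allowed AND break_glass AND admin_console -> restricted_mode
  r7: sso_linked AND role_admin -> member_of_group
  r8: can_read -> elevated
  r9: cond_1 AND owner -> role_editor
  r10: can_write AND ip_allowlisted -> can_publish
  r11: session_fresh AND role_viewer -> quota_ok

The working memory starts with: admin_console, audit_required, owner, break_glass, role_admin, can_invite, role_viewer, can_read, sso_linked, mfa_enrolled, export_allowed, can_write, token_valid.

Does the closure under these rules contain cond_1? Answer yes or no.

[1] r5 [audit_required AND mfa_enrolled AND break_glass -> ip_allowlisted]; r6 [export_allowed AND break_glass AND admin_console -> restricted_mode]; r7 [sso_linked AND role_admin -> member_of_group]; r8 [can_read -> elevated]. ⇒ new: ip_allowlisted, restricted_mode, member_of_group, elevated.
[2] r1 [restricted_mode AND token_valid AND elevated -> role_editor]; r10 [can_write AND ip_allowlisted -> can_publish]. ⇒ new: role_editor, can_publish.
[3] r3 [role_editor AND can_write AND ip_allowlisted -> device_trusted]. ⇒ new: device_trusted.
[4] r4 [device_trusted AND member_of_group -> can_delete]. ⇒ new: can_delete.
[5] r2 [can_delete -> session_fresh]. ⇒ new: session_fresh.
[6] r11 [session_fresh AND role_viewer -> quota_ok]. ⇒ new: quota_ok.
Fixed point reached. No rule has cond_1 as a consequent, and it is not given.

no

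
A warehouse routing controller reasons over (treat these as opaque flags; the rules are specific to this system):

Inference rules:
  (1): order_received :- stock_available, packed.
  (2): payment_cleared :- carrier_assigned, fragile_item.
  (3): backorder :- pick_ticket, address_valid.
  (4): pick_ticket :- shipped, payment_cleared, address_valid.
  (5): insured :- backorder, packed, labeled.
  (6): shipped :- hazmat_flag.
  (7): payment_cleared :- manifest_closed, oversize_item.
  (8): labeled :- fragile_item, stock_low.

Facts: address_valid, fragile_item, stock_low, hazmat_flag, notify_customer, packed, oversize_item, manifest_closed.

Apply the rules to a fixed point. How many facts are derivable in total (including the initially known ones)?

14

Round 1 — (6), (7), (8), derive shipped, payment_cleared, labeled.
Round 2 — (4), derive pick_ticket.
Round 3 — (3), derive backorder.
Round 4 — (5), derive insured.
Closure: {address_valid, backorder, fragile_item, hazmat_flag, insured, labeled, manifest_closed, notify_customer, oversize_item, packed, payment_cleared, pick_ticket, shipped, stock_low} — 14 facts.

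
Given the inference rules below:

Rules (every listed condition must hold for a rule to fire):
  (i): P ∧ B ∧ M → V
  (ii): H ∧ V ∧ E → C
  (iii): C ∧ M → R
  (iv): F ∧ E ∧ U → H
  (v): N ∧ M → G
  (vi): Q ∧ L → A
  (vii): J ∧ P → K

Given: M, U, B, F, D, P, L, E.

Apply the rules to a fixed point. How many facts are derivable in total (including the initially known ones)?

12

Round 1: (i) [P ∧ B ∧ M → V]; (iv) [F ∧ E ∧ U → H]. New: V, H.
Round 2: (ii) [H ∧ V ∧ E → C]. New: C.
Round 3: (iii) [C ∧ M → R]. New: R.
Closure: {B, C, D, E, F, H, L, M, P, R, U, V} — 12 facts.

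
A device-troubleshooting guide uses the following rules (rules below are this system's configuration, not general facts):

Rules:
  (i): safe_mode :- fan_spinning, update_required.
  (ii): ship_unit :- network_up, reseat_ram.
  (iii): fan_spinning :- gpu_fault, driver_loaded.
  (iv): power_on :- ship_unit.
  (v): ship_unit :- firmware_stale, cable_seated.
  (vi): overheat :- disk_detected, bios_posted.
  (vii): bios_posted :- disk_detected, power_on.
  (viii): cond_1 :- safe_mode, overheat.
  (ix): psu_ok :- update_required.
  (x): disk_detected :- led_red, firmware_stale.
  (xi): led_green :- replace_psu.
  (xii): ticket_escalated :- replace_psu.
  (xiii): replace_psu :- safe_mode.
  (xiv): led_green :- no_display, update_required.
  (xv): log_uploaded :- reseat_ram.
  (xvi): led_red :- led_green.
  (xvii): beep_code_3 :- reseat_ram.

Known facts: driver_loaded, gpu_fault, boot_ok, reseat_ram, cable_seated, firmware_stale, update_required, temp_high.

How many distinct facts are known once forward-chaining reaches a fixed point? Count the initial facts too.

23

Round 1 — (iii), (v), (ix), (xv), (xvii), derive fan_spinning, ship_unit, psu_ok, log_uploaded, beep_code_3.
Round 2 — (i), (iv), derive safe_mode, power_on.
Round 3 — (xiii), derive replace_psu.
Round 4 — (xi), (xii), derive led_green, ticket_escalated.
Round 5 — (xvi), derive led_red.
Round 6 — (x), derive disk_detected.
Round 7 — (vii), derive bios_posted.
Round 8 — (vi), derive overheat.
Round 9 — (viii), derive cond_1.
Closure: {beep_code_3, bios_posted, boot_ok, cable_seated, cond_1, disk_detected, driver_loaded, fan_spinning, firmware_stale, gpu_fault, led_green, led_red, log_uploaded, overheat, power_on, psu_ok, replace_psu, reseat_ram, safe_mode, ship_unit, temp_high, ticket_escalated, update_required} — 23 facts.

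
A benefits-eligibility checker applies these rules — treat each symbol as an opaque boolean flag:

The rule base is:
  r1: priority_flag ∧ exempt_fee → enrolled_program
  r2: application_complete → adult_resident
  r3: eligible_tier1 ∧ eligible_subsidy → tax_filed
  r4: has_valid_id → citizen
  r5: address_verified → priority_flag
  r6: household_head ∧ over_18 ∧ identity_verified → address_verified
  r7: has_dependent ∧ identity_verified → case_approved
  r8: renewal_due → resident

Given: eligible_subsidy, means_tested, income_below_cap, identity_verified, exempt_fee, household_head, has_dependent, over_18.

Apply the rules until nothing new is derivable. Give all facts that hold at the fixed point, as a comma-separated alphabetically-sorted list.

address_verified, case_approved, eligible_subsidy, enrolled_program, exempt_fee, has_dependent, household_head, identity_verified, income_below_cap, means_tested, over_18, priority_flag

Round 1 — r6, r7, derive address_verified, case_approved.
Round 2 — r5, derive priority_flag.
Round 3 — r1, derive enrolled_program.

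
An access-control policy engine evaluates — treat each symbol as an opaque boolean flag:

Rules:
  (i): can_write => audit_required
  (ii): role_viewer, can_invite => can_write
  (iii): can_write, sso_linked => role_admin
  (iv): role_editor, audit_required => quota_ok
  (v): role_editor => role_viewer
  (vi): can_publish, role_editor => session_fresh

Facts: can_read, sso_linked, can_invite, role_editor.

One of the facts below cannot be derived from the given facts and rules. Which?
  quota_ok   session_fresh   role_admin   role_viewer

Round 1 — (v), derive role_viewer.
Round 2 — (ii), derive can_write.
Round 3 — (i), (iii), derive audit_required, role_admin.
Round 4 — (iv), derive quota_ok.
Derived: quota_ok (round 4), role_viewer (round 1), role_admin (round 3). session_fresh never appears in any round.

session_fresh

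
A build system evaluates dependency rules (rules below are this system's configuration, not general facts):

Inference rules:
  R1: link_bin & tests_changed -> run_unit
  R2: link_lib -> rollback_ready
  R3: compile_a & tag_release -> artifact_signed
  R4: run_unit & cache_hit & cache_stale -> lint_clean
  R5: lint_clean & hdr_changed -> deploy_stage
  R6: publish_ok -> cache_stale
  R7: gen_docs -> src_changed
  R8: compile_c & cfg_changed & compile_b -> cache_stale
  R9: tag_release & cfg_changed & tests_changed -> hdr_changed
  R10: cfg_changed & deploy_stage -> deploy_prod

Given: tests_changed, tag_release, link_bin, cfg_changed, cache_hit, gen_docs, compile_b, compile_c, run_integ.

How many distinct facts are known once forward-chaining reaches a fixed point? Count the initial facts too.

16

Round 1 — R1, R7, R8, R9, derive run_unit, src_changed, cache_stale, hdr_changed.
Round 2 — R4, derive lint_clean.
Round 3 — R5, derive deploy_stage.
Round 4 — R10, derive deploy_prod.
Closure: {cache_hit, cache_stale, cfg_changed, compile_b, compile_c, deploy_prod, deploy_stage, gen_docs, hdr_changed, link_bin, lint_clean, run_integ, run_unit, src_changed, tag_release, tests_changed} — 16 facts.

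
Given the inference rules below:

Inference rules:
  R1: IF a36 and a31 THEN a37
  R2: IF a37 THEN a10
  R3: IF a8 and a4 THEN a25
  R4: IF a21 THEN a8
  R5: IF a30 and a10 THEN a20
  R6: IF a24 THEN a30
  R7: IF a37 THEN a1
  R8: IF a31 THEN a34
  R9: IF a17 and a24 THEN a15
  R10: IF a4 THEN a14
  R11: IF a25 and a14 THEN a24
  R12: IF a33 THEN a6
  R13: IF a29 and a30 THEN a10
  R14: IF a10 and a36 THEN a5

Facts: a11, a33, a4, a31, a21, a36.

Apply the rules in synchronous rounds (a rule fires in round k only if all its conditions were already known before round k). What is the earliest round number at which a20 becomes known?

Round 1 — R1, R4, R8, R10, R12, derive a37, a8, a34, a14, a6.
Round 2 — R2, R3, R7, derive a10, a25, a1.
Round 3 — R11, R14, derive a24, a5.
Round 4 — R6, derive a30.
Round 5 — R5, derive a20.
a20 first appears in round 5.

5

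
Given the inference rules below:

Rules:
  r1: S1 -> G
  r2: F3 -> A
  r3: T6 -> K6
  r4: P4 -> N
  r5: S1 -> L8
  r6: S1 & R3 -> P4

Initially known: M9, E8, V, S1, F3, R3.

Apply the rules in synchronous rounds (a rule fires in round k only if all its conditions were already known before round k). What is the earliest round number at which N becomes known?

2

[1] r1 [S1 -> G]; r2 [F3 -> A]; r5 [S1 -> L8]; r6 [S1 & R3 -> P4]. ⇒ new: G, A, L8, P4.
[2] r4 [P4 -> N]. ⇒ new: N.
N first appears in round 2.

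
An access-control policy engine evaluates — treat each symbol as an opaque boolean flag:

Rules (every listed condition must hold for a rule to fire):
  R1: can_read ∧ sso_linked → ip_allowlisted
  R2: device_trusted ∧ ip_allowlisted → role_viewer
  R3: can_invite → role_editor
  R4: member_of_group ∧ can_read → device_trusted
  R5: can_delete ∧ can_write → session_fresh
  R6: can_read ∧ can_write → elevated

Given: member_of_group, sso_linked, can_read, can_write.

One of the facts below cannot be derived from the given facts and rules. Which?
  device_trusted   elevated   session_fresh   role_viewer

session_fresh

Round 1: R1 [can_read ∧ sso_linked → ip_allowlisted]; R4 [member_of_group ∧ can_read → device_trusted]; R6 [can_read ∧ can_write → elevated]. Adds ip_allowlisted, device_trusted, elevated.
Round 2: R2 [device_trusted ∧ ip_allowlisted → role_viewer]. Adds role_viewer.
Derived: role_viewer (round 2), elevated (round 1), device_trusted (round 1). session_fresh never appears in any round.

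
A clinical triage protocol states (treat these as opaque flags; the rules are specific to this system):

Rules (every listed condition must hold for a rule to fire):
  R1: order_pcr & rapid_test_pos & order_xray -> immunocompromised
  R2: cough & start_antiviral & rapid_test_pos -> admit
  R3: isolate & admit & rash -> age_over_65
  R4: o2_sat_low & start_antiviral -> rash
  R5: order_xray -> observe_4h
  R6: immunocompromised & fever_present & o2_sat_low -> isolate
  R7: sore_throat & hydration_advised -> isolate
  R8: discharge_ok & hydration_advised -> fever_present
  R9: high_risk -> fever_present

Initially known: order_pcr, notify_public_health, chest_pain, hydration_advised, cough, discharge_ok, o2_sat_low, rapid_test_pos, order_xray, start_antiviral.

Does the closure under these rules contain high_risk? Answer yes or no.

Round 1: R1 [order_pcr & rapid_test_pos & order_xray -> immunocompromised]; R2 [cough & start_antiviral & rapid_test_pos -> admit]; R4 [o2_sat_low & start_antiviral -> rash]; R5 [order_xray -> observe_4h]; R8 [discharge_ok & hydration_advised -> fever_present]. Adds immunocompromised, admit, rash, observe_4h, fever_present.
Round 2: R6 [immunocompromised & fever_present & o2_sat_low -> isolate]. Adds isolate.
Round 3: R3 [isolate & admit & rash -> age_over_65]. Adds age_over_65.
Fixed point reached. No rule has high_risk as a consequent, and it is not given.

no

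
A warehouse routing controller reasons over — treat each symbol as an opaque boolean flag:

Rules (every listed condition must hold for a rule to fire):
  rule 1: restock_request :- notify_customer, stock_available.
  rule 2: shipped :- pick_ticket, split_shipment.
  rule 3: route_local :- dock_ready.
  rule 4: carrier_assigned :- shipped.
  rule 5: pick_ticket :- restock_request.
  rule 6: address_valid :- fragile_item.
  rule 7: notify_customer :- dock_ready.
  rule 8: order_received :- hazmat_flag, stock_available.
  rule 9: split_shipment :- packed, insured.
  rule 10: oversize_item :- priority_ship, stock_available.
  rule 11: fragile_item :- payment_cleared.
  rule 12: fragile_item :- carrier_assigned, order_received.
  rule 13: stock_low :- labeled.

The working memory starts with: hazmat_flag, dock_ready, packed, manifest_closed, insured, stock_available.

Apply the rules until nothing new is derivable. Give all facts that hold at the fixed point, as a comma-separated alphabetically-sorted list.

Round 1: rule 3 [route_local :- dock_ready.]; rule 7 [notify_customer :- dock_ready.]; rule 8 [order_received :- hazmat_flag, stock_available.]; rule 9 [split_shipment :- packed, insured.]. New: route_local, notify_customer, order_received, split_shipment.
Round 2: rule 1 [restock_request :- notify_customer, stock_available.]. New: restock_request.
Round 3: rule 5 [pick_ticket :- restock_request.]. New: pick_ticket.
Round 4: rule 2 [shipped :- pick_ticket, split_shipment.]. New: shipped.
Round 5: rule 4 [carrier_assigned :- shipped.]. New: carrier_assigned.
Round 6: rule 12 [fragile_item :- carrier_assigned, order_received.]. New: fragile_item.
Round 7: rule 6 [address_valid :- fragile_item.]. New: address_valid.

address_valid, carrier_assigned, dock_ready, fragile_item, hazmat_flag, insured, manifest_closed, notify_customer, order_received, packed, pick_ticket, restock_request, route_local, shipped, split_shipment, stock_available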